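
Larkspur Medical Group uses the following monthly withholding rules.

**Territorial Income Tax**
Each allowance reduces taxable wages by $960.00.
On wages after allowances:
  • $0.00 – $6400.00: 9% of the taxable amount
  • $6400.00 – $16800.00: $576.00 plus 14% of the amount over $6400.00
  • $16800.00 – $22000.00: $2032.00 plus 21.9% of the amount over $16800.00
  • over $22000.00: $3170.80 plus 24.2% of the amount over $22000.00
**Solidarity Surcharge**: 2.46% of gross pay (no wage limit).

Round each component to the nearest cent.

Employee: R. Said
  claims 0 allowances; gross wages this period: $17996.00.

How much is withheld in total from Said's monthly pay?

Territorial Income Tax: taxable = $17996.00
  $2032.00 + 21.9% × ($17996.00 − $16800.00) = $2032.00 + 21.9% × $1196.00 = $2293.92
Solidarity Surcharge: 2.46% × $17996.00 = $442.70
Total: $2293.92 + $442.70 = $2736.62

$2736.62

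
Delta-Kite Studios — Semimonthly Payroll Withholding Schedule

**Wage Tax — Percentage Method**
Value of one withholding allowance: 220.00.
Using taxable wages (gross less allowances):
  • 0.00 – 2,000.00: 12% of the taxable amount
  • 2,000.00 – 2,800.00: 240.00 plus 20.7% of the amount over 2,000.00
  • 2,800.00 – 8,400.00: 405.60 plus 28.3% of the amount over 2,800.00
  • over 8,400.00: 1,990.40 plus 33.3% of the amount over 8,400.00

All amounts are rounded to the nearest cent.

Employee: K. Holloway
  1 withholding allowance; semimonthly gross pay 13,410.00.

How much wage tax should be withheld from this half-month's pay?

Wage Tax: taxable = 13,410.00 − 1×220.00 = 13,190.00
  1,990.40 + 33.3% × (13,190.00 − 8,400.00) = 1,990.40 + 33.3% × 4,790.00 = 3,585.47

3,585.47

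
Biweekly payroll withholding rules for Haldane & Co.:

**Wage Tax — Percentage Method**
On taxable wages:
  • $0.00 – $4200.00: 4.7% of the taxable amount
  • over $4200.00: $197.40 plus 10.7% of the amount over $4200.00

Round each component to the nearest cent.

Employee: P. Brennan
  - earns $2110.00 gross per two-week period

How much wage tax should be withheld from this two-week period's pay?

Wage Tax: taxable = $2110.00
  4.7% × $2110.00 = $99.17

$99.17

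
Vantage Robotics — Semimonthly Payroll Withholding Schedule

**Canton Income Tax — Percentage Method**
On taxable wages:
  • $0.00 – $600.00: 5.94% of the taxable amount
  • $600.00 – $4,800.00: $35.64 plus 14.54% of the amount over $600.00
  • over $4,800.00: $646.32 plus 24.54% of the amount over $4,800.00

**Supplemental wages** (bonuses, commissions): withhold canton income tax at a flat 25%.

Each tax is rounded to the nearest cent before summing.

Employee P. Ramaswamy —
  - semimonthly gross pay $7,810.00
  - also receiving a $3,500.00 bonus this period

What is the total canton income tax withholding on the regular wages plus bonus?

$2,259.97

Canton Income Tax: taxable = $7,810.00
  $646.32 + 24.54% × ($7,810.00 − $4,800.00) = $646.32 + 24.54% × $3,010.00 = $1,384.97
Supplemental (25% flat on bonus): 25% × $3,500.00 = $875.00
Total canton income tax: $1,384.97 + $875.00 = $2,259.97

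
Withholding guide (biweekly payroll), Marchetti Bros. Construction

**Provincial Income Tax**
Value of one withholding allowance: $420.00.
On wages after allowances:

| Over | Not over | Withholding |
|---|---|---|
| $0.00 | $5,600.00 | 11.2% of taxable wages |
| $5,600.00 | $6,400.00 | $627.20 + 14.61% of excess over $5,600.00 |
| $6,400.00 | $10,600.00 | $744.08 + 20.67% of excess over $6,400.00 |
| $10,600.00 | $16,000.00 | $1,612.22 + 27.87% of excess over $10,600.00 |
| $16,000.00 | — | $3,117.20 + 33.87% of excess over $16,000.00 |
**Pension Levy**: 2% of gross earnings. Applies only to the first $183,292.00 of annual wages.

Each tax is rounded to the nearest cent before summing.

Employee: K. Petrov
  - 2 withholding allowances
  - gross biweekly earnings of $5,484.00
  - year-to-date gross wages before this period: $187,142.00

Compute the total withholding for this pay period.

Provincial Income Tax: taxable = $5,484.00 − 2×$420.00 = $4,644.00
  11.2% × $4,644.00 = $520.13
Pension Levy: YTD $187,142.00 ≥ cap $183,292.00 → $0.00
Total: $520.13 + $0.00 = $520.13

$520.13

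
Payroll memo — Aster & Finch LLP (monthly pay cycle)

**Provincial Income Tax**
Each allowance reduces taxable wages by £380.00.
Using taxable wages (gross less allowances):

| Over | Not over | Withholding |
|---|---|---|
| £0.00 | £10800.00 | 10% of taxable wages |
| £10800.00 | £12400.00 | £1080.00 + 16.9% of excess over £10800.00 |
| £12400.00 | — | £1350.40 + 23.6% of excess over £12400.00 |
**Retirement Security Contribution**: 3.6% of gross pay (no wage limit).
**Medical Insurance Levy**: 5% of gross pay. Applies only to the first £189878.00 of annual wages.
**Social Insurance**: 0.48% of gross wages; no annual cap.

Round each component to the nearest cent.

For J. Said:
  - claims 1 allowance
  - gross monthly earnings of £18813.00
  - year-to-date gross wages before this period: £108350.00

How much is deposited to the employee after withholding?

Provincial Income Tax: taxable = £18813.00 − 1×£380.00 = £18433.00
  £1350.40 + 23.6% × (£18433.00 − £12400.00) = £1350.40 + 23.6% × £6033.00 = £2774.19
Retirement Security Contribution: 3.6% × £18813.00 = £677.27
Medical Insurance Levy: 5% × £18813.00 = £940.65
Social Insurance: 0.48% × £18813.00 = £90.30
Total withheld: £2774.19 + £677.27 + £940.65 + £90.30 = £4482.41
Net pay: £18813.00 − £4482.41 = £14330.59

£14330.59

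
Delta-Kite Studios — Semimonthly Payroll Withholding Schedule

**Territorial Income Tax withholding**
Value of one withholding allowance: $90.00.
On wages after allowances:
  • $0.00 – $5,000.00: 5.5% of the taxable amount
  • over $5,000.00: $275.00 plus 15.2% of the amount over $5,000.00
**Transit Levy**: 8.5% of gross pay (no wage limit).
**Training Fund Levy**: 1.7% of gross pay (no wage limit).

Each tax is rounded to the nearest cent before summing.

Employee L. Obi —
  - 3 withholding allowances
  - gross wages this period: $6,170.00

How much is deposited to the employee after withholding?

Territorial Income Tax: taxable = $6,170.00 − 3×$90.00 = $5,900.00
  $275.00 + 15.2% × ($5,900.00 − $5,000.00) = $275.00 + 15.2% × $900.00 = $411.80
Transit Levy: 8.5% × $6,170.00 = $524.45
Training Fund Levy: 1.7% × $6,170.00 = $104.89
Total withheld: $411.80 + $524.45 + $104.89 = $1,041.14
Net pay: $6,170.00 − $1,041.14 = $5,128.86

$5,128.86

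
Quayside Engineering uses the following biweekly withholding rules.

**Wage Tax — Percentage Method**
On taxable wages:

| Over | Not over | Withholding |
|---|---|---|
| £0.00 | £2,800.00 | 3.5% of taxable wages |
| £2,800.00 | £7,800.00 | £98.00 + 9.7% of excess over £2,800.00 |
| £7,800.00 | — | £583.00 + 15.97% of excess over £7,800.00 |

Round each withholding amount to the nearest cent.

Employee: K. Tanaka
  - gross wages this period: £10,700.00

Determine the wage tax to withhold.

Wage Tax: taxable = £10,700.00
  £583.00 + 15.97% × (£10,700.00 − £7,800.00) = £583.00 + 15.97% × £2,900.00 = £1,046.13

£1,046.13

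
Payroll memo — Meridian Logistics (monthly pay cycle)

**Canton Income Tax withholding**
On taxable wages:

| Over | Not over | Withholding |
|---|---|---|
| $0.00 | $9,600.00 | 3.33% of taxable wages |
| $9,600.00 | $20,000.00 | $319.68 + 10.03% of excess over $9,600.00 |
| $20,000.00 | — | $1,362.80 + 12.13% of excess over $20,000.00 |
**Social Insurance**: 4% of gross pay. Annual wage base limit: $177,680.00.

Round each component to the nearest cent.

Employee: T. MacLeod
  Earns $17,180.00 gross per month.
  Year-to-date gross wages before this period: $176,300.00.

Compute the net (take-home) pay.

Canton Income Tax: taxable = $17,180.00
  $319.68 + 10.03% × ($17,180.00 − $9,600.00) = $319.68 + 10.03% × $7,580.00 = $1,079.95
Social Insurance: cap $177,680.00 − YTD $176,300.00 = $1,380.00 subject; 4% × $1,380.00 = $55.20
Total withheld: $1,079.95 + $55.20 = $1,135.15
Net pay: $17,180.00 − $1,135.15 = $16,044.85

$16,044.85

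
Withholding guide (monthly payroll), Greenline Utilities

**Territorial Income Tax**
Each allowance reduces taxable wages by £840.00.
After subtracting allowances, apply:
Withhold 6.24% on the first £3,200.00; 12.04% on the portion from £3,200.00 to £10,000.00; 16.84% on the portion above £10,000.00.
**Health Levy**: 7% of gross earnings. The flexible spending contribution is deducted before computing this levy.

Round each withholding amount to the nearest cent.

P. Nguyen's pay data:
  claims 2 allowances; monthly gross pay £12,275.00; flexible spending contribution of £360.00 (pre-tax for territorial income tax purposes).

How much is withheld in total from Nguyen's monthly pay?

£1,892.02

Territorial Income Tax: taxable = £12,275.00 − £360.00 − 2×£840.00 = £10,235.00
  £1,018.40 + 16.84% × (£10,235.00 − £10,000.00) = £1,018.40 + 16.84% × £235.00 = £1,057.97
Health Levy: 7% × £11,915.00 = £834.05
Total: £1,057.97 + £834.05 = £1,892.02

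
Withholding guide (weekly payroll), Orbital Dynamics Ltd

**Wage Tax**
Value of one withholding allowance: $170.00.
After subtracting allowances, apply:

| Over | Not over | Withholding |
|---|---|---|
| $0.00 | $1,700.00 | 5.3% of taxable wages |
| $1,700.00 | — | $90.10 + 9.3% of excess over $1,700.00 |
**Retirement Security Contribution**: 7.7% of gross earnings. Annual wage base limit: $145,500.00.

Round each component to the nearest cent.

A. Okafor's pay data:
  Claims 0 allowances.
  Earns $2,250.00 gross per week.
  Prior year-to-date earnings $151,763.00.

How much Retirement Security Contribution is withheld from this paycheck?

$0.00

Retirement Security Contribution: YTD $151,763.00 ≥ cap $145,500.00 → $0.00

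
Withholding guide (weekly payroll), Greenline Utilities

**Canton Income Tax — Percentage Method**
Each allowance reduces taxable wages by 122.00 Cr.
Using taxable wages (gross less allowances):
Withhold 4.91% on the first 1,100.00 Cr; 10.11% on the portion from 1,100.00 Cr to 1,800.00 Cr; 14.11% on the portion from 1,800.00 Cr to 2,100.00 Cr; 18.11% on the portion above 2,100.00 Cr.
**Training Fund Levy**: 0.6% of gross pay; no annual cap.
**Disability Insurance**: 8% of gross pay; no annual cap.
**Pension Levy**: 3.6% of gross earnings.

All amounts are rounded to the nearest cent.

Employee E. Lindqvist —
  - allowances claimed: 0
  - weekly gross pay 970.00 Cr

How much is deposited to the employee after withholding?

804.03 Cr

Canton Income Tax: taxable = 970.00 Cr
  4.91% × 970.00 Cr = 47.63 Cr
Training Fund Levy: 0.6% × 970.00 Cr = 5.82 Cr
Disability Insurance: 8% × 970.00 Cr = 77.60 Cr
Pension Levy: 3.6% × 970.00 Cr = 34.92 Cr
Total withheld: 47.63 Cr + 5.82 Cr + 77.60 Cr + 34.92 Cr = 165.97 Cr
Net pay: 970.00 Cr − 165.97 Cr = 804.03 Cr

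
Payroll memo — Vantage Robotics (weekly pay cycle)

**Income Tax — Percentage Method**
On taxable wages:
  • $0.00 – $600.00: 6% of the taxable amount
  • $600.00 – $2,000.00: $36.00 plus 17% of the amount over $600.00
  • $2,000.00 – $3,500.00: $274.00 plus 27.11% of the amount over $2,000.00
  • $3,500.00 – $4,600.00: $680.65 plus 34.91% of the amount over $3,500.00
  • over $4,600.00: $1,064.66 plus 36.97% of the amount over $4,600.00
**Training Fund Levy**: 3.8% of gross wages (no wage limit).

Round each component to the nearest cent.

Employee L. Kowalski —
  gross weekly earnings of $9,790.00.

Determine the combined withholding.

$3,355.42

Income Tax: taxable = $9,790.00
  $1,064.66 + 36.97% × ($9,790.00 − $4,600.00) = $1,064.66 + 36.97% × $5,190.00 = $2,983.40
Training Fund Levy: 3.8% × $9,790.00 = $372.02
Total: $2,983.40 + $372.02 = $3,355.42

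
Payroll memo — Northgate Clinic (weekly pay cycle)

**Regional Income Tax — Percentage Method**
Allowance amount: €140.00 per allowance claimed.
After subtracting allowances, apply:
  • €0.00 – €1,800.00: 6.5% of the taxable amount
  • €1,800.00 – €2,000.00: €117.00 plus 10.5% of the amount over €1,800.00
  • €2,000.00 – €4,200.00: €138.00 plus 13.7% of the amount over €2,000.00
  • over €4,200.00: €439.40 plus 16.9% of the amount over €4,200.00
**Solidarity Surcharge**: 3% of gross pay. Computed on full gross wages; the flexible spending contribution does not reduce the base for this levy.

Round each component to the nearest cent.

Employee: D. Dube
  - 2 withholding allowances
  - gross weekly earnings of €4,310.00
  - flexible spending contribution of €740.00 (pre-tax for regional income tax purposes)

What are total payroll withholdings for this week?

Regional Income Tax: taxable = €4,310.00 − €740.00 − 2×€140.00 = €3,290.00
  €138.00 + 13.7% × (€3,290.00 − €2,000.00) = €138.00 + 13.7% × €1,290.00 = €314.73
Solidarity Surcharge: 3% × €4,310.00 = €129.30
Total: €314.73 + €129.30 = €444.03

€444.03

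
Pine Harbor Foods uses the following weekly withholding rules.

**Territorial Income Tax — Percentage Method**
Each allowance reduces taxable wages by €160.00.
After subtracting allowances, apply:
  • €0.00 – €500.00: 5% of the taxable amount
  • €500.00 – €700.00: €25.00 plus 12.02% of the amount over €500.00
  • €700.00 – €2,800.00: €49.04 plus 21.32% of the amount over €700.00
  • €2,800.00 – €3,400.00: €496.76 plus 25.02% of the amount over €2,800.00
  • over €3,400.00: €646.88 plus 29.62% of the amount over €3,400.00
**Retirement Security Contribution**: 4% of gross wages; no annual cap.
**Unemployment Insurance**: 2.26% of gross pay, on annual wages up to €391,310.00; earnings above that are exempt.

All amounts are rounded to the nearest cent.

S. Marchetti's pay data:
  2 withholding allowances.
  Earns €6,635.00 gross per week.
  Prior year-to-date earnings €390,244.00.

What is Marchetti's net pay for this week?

€4,835.21

Territorial Income Tax: taxable = €6,635.00 − 2×€160.00 = €6,315.00
  €646.88 + 29.62% × (€6,315.00 − €3,400.00) = €646.88 + 29.62% × €2,915.00 = €1,510.30
Retirement Security Contribution: 4% × €6,635.00 = €265.40
Unemployment Insurance: cap €391,310.00 − YTD €390,244.00 = €1,066.00 subject; 2.26% × €1,066.00 = €24.09
Total withheld: €1,510.30 + €265.40 + €24.09 = €1,799.79
Net pay: €6,635.00 − €1,799.79 = €4,835.21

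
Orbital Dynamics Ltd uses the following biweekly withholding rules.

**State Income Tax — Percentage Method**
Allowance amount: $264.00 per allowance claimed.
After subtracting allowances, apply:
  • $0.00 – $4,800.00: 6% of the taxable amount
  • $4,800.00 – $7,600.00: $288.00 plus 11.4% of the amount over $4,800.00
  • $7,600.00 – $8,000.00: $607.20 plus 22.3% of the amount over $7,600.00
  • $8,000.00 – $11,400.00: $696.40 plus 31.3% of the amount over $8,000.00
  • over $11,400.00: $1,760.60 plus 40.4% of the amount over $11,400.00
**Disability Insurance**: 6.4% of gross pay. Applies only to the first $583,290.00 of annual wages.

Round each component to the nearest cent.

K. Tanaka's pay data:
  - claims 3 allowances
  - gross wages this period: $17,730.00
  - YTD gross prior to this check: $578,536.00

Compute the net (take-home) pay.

$13,427.79

State Income Tax: taxable = $17,730.00 − 3×$264.00 = $16,938.00
  $1,760.60 + 40.4% × ($16,938.00 − $11,400.00) = $1,760.60 + 40.4% × $5,538.00 = $3,997.95
Disability Insurance: cap $583,290.00 − YTD $578,536.00 = $4,754.00 subject; 6.4% × $4,754.00 = $304.26
Total withheld: $3,997.95 + $304.26 = $4,302.21
Net pay: $17,730.00 − $4,302.21 = $13,427.79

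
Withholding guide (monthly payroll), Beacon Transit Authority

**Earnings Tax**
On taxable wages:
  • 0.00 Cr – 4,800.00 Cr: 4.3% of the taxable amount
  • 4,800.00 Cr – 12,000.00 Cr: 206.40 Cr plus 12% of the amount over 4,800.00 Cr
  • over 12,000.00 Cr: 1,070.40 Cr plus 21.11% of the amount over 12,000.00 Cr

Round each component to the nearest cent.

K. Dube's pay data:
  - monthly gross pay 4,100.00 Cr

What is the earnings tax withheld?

176.30 Cr

Earnings Tax: taxable = 4,100.00 Cr
  4.3% × 4,100.00 Cr = 176.30 Cr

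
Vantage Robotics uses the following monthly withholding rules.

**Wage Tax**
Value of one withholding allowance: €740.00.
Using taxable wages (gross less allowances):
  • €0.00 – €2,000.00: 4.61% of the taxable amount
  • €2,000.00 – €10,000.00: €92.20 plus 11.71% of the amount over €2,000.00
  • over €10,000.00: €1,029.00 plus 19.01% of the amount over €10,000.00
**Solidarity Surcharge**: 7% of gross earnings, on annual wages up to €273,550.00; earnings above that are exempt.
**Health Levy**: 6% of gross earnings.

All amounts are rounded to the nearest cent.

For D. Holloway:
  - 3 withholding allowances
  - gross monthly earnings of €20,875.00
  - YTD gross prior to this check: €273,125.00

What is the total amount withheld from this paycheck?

€3,956.57

Wage Tax: taxable = €20,875.00 − 3×€740.00 = €18,655.00
  €1,029.00 + 19.01% × (€18,655.00 − €10,000.00) = €1,029.00 + 19.01% × €8,655.00 = €2,674.32
Solidarity Surcharge: cap €273,550.00 − YTD €273,125.00 = €425.00 subject; 7% × €425.00 = €29.75
Health Levy: 6% × €20,875.00 = €1,252.50
Total: €2,674.32 + €29.75 + €1,252.50 = €3,956.57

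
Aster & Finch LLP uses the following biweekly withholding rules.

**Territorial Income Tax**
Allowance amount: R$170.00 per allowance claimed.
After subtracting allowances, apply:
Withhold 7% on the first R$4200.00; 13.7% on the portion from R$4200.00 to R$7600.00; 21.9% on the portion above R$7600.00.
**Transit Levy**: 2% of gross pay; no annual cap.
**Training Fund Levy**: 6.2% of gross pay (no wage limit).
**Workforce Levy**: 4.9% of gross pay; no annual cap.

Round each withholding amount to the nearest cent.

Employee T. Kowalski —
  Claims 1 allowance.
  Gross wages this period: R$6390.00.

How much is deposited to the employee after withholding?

Territorial Income Tax: taxable = R$6390.00 − 1×R$170.00 = R$6220.00
  R$294.00 + 13.7% × (R$6220.00 − R$4200.00) = R$294.00 + 13.7% × R$2020.00 = R$570.74
Transit Levy: 2% × R$6390.00 = R$127.80
Training Fund Levy: 6.2% × R$6390.00 = R$396.18
Workforce Levy: 4.9% × R$6390.00 = R$313.11
Total withheld: R$570.74 + R$127.80 + R$396.18 + R$313.11 = R$1407.83
Net pay: R$6390.00 − R$1407.83 = R$4982.17

R$4982.17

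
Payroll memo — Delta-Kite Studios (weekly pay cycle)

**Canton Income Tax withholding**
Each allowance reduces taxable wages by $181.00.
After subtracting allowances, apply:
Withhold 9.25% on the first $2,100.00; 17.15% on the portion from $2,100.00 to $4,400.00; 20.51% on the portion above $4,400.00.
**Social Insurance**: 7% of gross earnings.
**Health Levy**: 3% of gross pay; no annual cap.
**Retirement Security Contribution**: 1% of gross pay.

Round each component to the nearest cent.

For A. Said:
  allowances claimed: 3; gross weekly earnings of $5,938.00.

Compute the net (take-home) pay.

Canton Income Tax: taxable = $5,938.00 − 3×$181.00 = $5,395.00
  $588.70 + 20.51% × ($5,395.00 − $4,400.00) = $588.70 + 20.51% × $995.00 = $792.77
Social Insurance: 7% × $5,938.00 = $415.66
Health Levy: 3% × $5,938.00 = $178.14
Retirement Security Contribution: 1% × $5,938.00 = $59.38
Total withheld: $792.77 + $415.66 + $178.14 + $59.38 = $1,445.95
Net pay: $5,938.00 − $1,445.95 = $4,492.05

$4,492.05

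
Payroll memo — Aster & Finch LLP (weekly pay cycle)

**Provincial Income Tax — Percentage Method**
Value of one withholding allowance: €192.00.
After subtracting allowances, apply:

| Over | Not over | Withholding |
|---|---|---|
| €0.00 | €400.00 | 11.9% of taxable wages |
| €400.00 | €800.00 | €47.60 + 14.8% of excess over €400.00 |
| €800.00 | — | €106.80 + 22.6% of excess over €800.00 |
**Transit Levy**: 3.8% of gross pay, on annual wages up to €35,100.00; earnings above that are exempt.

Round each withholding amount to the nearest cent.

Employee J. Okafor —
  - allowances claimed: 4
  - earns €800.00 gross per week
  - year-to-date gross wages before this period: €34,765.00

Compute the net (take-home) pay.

€783.46

Provincial Income Tax: taxable = €800.00 − 4×€192.00 = €32.00
  11.9% × €32.00 = €3.81
Transit Levy: cap €35,100.00 − YTD €34,765.00 = €335.00 subject; 3.8% × €335.00 = €12.73
Total withheld: €3.81 + €12.73 = €16.54
Net pay: €800.00 − €16.54 = €783.46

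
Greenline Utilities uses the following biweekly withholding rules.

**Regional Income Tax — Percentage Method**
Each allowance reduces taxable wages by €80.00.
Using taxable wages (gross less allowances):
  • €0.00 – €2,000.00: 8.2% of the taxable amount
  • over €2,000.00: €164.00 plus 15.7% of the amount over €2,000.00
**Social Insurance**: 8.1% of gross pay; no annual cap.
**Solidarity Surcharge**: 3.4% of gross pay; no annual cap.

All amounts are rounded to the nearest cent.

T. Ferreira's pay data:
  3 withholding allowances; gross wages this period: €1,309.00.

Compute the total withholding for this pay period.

€238.20

Regional Income Tax: taxable = €1,309.00 − 3×€80.00 = €1,069.00
  8.2% × €1,069.00 = €87.66
Social Insurance: 8.1% × €1,309.00 = €106.03
Solidarity Surcharge: 3.4% × €1,309.00 = €44.51
Total: €87.66 + €106.03 + €44.51 = €238.20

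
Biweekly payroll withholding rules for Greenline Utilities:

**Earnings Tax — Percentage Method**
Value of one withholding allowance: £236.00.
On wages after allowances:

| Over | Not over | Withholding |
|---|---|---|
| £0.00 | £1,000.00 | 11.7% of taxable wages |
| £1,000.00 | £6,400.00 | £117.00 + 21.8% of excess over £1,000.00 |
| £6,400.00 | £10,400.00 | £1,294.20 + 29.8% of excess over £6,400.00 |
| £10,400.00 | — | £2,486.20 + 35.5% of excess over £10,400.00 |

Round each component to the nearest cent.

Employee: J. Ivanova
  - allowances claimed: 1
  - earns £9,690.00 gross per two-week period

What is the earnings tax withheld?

£2,204.29

Earnings Tax: taxable = £9,690.00 − 1×£236.00 = £9,454.00
  £1,294.20 + 29.8% × (£9,454.00 − £6,400.00) = £1,294.20 + 29.8% × £3,054.00 = £2,204.29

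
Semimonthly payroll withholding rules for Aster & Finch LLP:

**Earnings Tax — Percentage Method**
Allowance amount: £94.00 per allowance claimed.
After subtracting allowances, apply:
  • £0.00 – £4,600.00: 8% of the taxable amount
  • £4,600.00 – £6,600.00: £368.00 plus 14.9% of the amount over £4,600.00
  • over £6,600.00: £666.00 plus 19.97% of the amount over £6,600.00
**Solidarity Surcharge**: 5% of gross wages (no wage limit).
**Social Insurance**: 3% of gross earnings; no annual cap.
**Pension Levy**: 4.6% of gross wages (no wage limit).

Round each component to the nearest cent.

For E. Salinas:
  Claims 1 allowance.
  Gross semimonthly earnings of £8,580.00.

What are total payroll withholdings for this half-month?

£2,123.71

Earnings Tax: taxable = £8,580.00 − 1×£94.00 = £8,486.00
  £666.00 + 19.97% × (£8,486.00 − £6,600.00) = £666.00 + 19.97% × £1,886.00 = £1,042.63
Solidarity Surcharge: 5% × £8,580.00 = £429.00
Social Insurance: 3% × £8,580.00 = £257.40
Pension Levy: 4.6% × £8,580.00 = £394.68
Total: £1,042.63 + £429.00 + £257.40 + £394.68 = £2,123.71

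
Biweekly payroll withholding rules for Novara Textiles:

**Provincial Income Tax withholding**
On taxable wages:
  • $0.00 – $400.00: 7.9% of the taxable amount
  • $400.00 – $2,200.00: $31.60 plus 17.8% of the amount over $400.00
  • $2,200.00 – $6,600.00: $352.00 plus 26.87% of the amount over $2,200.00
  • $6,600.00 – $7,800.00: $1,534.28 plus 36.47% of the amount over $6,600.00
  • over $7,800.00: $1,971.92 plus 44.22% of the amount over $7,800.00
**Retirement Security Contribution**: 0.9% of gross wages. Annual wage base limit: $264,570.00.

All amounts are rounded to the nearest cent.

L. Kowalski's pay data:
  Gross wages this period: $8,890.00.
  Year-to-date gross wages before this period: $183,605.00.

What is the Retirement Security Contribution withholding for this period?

Retirement Security Contribution: 0.9% × $8,890.00 = $80.01

$80.01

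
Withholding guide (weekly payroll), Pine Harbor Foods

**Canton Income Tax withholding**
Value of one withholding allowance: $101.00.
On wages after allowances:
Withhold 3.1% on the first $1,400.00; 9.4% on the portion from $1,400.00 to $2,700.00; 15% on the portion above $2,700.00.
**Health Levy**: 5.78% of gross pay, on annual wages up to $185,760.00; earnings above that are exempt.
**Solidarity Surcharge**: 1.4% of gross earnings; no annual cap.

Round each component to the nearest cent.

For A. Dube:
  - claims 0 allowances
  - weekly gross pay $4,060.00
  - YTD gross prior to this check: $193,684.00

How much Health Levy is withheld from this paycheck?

Health Levy: YTD $193,684.00 ≥ cap $185,760.00 → $0.00

$0.00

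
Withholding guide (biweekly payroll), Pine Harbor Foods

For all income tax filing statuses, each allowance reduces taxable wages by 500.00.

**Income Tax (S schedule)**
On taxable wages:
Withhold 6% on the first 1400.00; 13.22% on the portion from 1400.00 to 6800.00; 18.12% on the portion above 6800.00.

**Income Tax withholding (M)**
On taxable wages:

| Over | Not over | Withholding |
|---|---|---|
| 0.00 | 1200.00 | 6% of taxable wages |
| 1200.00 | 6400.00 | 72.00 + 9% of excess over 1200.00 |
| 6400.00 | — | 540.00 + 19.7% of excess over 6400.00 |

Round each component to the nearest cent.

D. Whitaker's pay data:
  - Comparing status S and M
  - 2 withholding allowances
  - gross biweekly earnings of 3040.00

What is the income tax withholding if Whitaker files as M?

Income Tax (M): taxable = 3040.00 − 2×500.00 = 2040.00
  72.00 + 9% × (2040.00 − 1200.00) = 72.00 + 9% × 840.00 = 147.60

147.60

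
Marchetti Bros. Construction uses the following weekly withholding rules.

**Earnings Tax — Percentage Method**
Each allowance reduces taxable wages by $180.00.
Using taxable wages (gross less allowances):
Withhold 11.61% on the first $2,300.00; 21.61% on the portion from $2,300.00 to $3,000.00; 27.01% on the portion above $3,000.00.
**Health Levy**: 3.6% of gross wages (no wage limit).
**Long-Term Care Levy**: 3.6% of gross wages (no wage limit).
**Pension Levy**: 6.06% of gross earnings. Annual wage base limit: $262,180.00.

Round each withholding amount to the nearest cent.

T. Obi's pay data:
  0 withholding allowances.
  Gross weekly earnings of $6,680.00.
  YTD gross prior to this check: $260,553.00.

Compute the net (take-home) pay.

Earnings Tax: taxable = $6,680.00
  $418.30 + 27.01% × ($6,680.00 − $3,000.00) = $418.30 + 27.01% × $3,680.00 = $1,412.27
Health Levy: 3.6% × $6,680.00 = $240.48
Long-Term Care Levy: 3.6% × $6,680.00 = $240.48
Pension Levy: cap $262,180.00 − YTD $260,553.00 = $1,627.00 subject; 6.06% × $1,627.00 = $98.60
Total withheld: $1,412.27 + $240.48 + $240.48 + $98.60 = $1,991.83
Net pay: $6,680.00 − $1,991.83 = $4,688.17

$4,688.17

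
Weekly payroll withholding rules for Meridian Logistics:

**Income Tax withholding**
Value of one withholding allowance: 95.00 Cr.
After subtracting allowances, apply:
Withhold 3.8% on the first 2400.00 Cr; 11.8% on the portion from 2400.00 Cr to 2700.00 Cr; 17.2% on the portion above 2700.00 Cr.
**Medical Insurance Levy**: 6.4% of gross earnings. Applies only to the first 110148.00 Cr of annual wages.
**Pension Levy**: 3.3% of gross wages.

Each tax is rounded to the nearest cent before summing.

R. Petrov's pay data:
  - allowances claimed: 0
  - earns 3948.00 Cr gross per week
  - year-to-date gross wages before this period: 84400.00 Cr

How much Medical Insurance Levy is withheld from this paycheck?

Medical Insurance Levy: 6.4% × 3948.00 Cr = 252.67 Cr

252.67 Cr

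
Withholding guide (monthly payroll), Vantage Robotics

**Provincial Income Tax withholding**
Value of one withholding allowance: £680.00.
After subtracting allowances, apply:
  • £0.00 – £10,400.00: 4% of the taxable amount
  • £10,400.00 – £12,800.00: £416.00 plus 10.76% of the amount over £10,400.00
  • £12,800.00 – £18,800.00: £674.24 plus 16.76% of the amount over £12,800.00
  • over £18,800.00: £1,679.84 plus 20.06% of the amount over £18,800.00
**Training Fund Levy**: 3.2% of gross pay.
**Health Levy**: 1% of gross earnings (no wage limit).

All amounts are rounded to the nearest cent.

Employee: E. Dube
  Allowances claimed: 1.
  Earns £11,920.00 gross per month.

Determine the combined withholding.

Provincial Income Tax: taxable = £11,920.00 − 1×£680.00 = £11,240.00
  £416.00 + 10.76% × (£11,240.00 − £10,400.00) = £416.00 + 10.76% × £840.00 = £506.38
Training Fund Levy: 3.2% × £11,920.00 = £381.44
Health Levy: 1% × £11,920.00 = £119.20
Total: £506.38 + £381.44 + £119.20 = £1,007.02

£1,007.02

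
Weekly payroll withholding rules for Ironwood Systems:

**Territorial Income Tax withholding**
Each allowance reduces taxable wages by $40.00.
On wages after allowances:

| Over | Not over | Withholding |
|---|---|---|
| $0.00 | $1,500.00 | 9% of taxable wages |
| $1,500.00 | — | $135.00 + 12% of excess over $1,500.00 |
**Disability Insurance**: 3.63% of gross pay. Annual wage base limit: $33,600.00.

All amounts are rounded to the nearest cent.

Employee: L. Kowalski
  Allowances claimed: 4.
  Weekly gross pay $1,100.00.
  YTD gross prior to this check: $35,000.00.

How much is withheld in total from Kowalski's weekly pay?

Territorial Income Tax: taxable = $1,100.00 − 4×$40.00 = $940.00
  9% × $940.00 = $84.60
Disability Insurance: YTD $35,000.00 ≥ cap $33,600.00 → $0.00
Total: $84.60 + $0.00 = $84.60

$84.60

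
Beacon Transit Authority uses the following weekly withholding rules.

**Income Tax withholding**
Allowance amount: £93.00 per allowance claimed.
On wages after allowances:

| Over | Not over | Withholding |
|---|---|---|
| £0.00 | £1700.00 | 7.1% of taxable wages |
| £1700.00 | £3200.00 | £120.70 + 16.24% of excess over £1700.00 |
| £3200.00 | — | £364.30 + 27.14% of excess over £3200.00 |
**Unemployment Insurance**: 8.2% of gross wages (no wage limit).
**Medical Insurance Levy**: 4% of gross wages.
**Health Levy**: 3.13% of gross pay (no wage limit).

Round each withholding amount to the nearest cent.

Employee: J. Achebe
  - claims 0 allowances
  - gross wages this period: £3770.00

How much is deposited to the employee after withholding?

£2673.06

Income Tax: taxable = £3770.00
  £364.30 + 27.14% × (£3770.00 − £3200.00) = £364.30 + 27.14% × £570.00 = £519.00
Unemployment Insurance: 8.2% × £3770.00 = £309.14
Medical Insurance Levy: 4% × £3770.00 = £150.80
Health Levy: 3.13% × £3770.00 = £118.00
Total withheld: £519.00 + £309.14 + £150.80 + £118.00 = £1096.94
Net pay: £3770.00 − £1096.94 = £2673.06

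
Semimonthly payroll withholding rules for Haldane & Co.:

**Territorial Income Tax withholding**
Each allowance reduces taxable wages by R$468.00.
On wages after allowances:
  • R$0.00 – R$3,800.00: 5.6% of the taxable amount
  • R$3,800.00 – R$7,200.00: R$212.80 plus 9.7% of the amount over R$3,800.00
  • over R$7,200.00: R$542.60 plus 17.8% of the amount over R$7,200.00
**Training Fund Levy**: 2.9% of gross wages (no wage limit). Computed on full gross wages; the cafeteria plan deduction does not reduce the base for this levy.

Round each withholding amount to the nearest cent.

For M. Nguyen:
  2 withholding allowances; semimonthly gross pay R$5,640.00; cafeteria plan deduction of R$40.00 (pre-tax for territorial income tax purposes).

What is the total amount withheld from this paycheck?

Territorial Income Tax: taxable = R$5,640.00 − R$40.00 − 2×R$468.00 = R$4,664.00
  R$212.80 + 9.7% × (R$4,664.00 − R$3,800.00) = R$212.80 + 9.7% × R$864.00 = R$296.61
Training Fund Levy: 2.9% × R$5,640.00 = R$163.56
Total: R$296.61 + R$163.56 = R$460.17

R$460.17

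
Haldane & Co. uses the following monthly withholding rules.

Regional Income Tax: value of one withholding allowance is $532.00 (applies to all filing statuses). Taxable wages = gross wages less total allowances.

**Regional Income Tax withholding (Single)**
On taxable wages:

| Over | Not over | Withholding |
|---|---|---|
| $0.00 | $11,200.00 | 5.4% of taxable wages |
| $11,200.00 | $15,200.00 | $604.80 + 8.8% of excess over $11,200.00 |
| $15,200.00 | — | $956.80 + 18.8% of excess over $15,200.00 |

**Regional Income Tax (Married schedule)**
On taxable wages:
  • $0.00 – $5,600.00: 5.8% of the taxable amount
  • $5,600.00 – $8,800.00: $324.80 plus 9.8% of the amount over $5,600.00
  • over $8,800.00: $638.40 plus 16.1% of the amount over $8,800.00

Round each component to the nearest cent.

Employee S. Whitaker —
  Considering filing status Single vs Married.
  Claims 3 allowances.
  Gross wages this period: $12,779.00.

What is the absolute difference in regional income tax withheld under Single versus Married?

Regional Income Tax (Single): taxable = $12,779.00 − 3×$532.00 = $11,183.00
  5.4% × $11,183.00 = $603.88
Regional Income Tax (Married): taxable = $12,779.00 − 3×$532.00 = $11,183.00
  $638.40 + 16.1% × ($11,183.00 − $8,800.00) = $638.40 + 16.1% × $2,383.00 = $1,022.06
Difference: |$603.88 − $1,022.06| = $418.18 (higher under Married)

$418.18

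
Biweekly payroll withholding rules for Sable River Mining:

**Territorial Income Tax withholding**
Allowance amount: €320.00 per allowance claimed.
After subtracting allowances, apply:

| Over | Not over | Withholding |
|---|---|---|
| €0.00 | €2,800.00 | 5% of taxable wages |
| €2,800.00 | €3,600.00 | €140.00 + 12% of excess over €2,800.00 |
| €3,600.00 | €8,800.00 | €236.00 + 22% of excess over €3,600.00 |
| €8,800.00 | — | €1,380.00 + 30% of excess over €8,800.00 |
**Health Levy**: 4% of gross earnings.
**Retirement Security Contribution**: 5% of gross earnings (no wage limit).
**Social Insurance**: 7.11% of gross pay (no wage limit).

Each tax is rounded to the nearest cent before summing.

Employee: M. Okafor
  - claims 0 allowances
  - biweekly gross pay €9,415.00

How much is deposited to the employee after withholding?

Territorial Income Tax: taxable = €9,415.00
  €1,380.00 + 30% × (€9,415.00 − €8,800.00) = €1,380.00 + 30% × €615.00 = €1,564.50
Health Levy: 4% × €9,415.00 = €376.60
Retirement Security Contribution: 5% × €9,415.00 = €470.75
Social Insurance: 7.11% × €9,415.00 = €669.41
Total withheld: €1,564.50 + €376.60 + €470.75 + €669.41 = €3,081.26
Net pay: €9,415.00 − €3,081.26 = €6,333.74

€6,333.74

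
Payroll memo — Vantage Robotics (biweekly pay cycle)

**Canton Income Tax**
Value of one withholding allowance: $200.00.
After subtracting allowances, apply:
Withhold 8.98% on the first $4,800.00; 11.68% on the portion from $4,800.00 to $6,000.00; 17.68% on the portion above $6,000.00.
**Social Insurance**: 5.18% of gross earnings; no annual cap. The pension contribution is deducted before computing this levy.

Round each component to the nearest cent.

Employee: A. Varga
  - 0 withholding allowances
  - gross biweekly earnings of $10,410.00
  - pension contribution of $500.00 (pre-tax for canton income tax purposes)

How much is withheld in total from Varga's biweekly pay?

$1,775.83

Canton Income Tax: taxable = $10,410.00 − $500.00 = $9,910.00
  $571.20 + 17.68% × ($9,910.00 − $6,000.00) = $571.20 + 17.68% × $3,910.00 = $1,262.49
Social Insurance: 5.18% × $9,910.00 = $513.34
Total: $1,262.49 + $513.34 = $1,775.83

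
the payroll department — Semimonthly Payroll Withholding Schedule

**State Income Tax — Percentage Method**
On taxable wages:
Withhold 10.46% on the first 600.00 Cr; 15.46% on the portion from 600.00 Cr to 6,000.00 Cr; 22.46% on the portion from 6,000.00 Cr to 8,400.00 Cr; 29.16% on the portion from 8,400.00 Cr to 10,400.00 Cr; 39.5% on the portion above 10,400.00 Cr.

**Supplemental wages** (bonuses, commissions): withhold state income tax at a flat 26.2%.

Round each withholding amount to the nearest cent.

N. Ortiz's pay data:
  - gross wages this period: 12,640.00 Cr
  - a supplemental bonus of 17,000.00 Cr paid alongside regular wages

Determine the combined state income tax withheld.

State Income Tax: taxable = 12,640.00 Cr
  2,019.84 Cr + 39.5% × (12,640.00 Cr − 10,400.00 Cr) = 2,019.84 Cr + 39.5% × 2,240.00 Cr = 2,904.64 Cr
Supplemental (26.2% flat on bonus): 26.2% × 17,000.00 Cr = 4,454.00 Cr
Total state income tax: 2,904.64 Cr + 4,454.00 Cr = 7,358.64 Cr

7,358.64 Cr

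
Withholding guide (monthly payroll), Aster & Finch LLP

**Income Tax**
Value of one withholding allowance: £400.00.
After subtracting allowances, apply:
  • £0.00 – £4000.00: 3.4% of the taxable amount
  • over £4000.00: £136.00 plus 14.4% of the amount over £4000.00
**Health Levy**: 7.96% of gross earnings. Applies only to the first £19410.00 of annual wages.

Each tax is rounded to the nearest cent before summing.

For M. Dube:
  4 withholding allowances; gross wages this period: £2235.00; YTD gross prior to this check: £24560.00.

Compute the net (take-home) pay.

£2213.41

Income Tax: taxable = £2235.00 − 4×£400.00 = £635.00
  3.4% × £635.00 = £21.59
Health Levy: YTD £24560.00 ≥ cap £19410.00 → £0.00
Total withheld: £21.59 + £0.00 = £21.59
Net pay: £2235.00 − £21.59 = £2213.41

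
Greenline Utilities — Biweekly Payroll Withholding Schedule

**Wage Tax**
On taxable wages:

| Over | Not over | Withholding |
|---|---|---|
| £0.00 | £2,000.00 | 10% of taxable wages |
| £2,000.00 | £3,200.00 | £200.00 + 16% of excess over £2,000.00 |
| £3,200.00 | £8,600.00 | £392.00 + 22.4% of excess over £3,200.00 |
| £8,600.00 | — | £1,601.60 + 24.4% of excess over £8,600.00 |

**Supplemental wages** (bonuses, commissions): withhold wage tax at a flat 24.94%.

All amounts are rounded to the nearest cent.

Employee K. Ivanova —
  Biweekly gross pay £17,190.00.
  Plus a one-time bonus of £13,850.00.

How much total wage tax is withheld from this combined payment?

£7,151.75

Wage Tax: taxable = £17,190.00
  £1,601.60 + 24.4% × (£17,190.00 − £8,600.00) = £1,601.60 + 24.4% × £8,590.00 = £3,697.56
Supplemental (24.94% flat on bonus): 24.94% × £13,850.00 = £3,454.19
Total wage tax: £3,697.56 + £3,454.19 = £7,151.75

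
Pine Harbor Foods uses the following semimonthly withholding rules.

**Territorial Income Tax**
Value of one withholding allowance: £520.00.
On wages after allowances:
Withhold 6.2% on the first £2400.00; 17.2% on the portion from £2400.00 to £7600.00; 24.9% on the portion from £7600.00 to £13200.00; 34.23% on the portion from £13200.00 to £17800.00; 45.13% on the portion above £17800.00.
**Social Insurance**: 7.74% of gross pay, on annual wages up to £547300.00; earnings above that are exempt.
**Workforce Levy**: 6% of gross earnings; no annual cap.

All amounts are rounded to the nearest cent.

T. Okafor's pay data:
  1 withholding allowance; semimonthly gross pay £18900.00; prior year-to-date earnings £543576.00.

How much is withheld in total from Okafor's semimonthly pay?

£5696.17

Territorial Income Tax: taxable = £18900.00 − 1×£520.00 = £18380.00
  £4012.18 + 45.13% × (£18380.00 − £17800.00) = £4012.18 + 45.13% × £580.00 = £4273.93
Social Insurance: cap £547300.00 − YTD £543576.00 = £3724.00 subject; 7.74% × £3724.00 = £288.24
Workforce Levy: 6% × £18900.00 = £1134.00
Total: £4273.93 + £288.24 + £1134.00 = £5696.17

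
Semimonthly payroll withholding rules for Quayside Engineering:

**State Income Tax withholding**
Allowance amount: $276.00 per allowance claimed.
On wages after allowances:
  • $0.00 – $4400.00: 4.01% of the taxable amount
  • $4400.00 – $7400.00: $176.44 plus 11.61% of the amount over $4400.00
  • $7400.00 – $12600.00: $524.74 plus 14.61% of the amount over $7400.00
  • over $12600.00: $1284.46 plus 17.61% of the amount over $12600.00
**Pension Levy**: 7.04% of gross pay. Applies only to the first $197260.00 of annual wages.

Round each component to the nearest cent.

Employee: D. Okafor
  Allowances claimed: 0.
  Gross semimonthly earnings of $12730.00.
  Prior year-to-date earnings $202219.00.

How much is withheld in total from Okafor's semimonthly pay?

State Income Tax: taxable = $12730.00
  $1284.46 + 17.61% × ($12730.00 − $12600.00) = $1284.46 + 17.61% × $130.00 = $1307.35
Pension Levy: YTD $202219.00 ≥ cap $197260.00 → $0.00
Total: $1307.35 + $0.00 = $1307.35

$1307.35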